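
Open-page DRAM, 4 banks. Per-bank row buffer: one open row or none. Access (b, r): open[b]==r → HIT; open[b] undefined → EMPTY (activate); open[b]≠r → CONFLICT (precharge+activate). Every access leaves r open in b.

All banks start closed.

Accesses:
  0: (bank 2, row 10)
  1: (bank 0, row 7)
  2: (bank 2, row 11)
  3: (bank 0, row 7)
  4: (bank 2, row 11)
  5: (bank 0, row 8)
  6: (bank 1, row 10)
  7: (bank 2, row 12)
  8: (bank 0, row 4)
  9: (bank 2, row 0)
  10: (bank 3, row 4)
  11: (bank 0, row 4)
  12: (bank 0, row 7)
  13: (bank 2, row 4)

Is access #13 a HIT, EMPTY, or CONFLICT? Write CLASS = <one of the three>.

CLASS = CONFLICT

#0 (2,10) E
#1 (0,7) E
#2 (2,11) C  (was 10)
#3 (0,7) H  (was 7)
#4 (2,11) H  (was 11)
#5 (0,8) C  (was 7)
#6 (1,10) E
#7 (2,12) C  (was 11)
#8 (0,4) C  (was 8)
#9 (2,0) C  (was 12)
#10 (3,4) E
#11 (0,4) H  (was 4)
#12 (0,7) C  (was 4)
#13 (2,4) C  (was 0)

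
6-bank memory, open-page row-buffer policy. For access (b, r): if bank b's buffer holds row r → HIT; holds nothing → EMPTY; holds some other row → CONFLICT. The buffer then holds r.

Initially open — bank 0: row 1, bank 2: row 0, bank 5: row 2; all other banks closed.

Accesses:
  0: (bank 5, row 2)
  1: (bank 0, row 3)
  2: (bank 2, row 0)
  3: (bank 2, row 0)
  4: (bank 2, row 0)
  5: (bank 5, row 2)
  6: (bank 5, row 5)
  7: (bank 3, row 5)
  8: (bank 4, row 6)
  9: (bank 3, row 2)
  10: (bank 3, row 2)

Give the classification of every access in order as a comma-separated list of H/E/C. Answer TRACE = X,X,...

#0 (5,2) H  (was 2)
#1 (0,3) C  (was 1)
#2 (2,0) H  (was 0)
#3 (2,0) H  (was 0)
#4 (2,0) H  (was 0)
#5 (5,2) H  (was 2)
#6 (5,5) C  (was 2)
#7 (3,5) E
#8 (4,6) E
#9 (3,2) C  (was 5)
#10 (3,2) H  (was 2)

TRACE = H,C,H,H,H,H,C,E,E,C,H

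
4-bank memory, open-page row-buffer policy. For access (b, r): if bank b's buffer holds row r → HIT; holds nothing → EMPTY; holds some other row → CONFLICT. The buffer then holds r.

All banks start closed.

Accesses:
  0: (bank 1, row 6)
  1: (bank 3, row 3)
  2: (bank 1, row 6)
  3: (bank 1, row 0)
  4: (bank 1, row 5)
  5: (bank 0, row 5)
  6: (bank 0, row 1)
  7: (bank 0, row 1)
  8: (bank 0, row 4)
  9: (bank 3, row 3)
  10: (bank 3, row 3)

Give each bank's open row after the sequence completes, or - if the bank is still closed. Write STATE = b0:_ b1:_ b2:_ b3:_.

  [0] b1 r6: no row ⇒ E
  [1] b3 r3: no row ⇒ E
  [2] b1 r6: had r6 ⇒ H
  [3] b1 r0: had r6 ⇒ C
  [4] b1 r5: had r0 ⇒ C
  [5] b0 r5: no row ⇒ E
  [6] b0 r1: had r5 ⇒ C
  [7] b0 r1: had r1 ⇒ H
  [8] b0 r4: had r1 ⇒ C
  [9] b3 r3: had r3 ⇒ H
  [10] b3 r3: had r3 ⇒ H

STATE = b0:4 b1:5 b2:- b3:3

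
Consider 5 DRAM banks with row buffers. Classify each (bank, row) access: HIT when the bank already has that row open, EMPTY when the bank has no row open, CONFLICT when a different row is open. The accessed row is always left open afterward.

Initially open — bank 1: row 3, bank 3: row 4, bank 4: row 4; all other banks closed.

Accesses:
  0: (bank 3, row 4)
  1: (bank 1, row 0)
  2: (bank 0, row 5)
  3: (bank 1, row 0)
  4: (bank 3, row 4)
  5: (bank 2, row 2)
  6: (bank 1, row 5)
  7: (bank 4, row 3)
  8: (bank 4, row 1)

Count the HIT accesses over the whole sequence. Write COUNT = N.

  [0] b3 r4: had r4 ⇒ H
  [1] b1 r0: had r3 ⇒ C
  [2] b0 r5: no row ⇒ E
  [3] b1 r0: had r0 ⇒ H
  [4] b3 r4: had r4 ⇒ H
  [5] b2 r2: no row ⇒ E
  [6] b1 r5: had r0 ⇒ C
  [7] b4 r3: had r4 ⇒ C
  [8] b4 r1: had r3 ⇒ C

COUNT = 3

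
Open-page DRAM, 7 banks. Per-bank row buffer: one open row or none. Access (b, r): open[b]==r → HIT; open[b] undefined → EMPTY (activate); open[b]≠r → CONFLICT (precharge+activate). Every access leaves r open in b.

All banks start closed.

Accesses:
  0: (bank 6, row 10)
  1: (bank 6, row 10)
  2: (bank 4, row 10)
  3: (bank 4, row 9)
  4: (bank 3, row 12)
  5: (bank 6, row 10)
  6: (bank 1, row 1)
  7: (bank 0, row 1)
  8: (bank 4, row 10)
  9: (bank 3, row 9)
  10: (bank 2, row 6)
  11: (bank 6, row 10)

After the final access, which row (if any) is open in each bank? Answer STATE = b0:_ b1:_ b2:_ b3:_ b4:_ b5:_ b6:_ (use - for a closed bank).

0: bank 6 row 10 — prev None → EMPTY
1: bank 6 row 10 — prev 10 → HIT
2: bank 4 row 10 — prev None → EMPTY
3: bank 4 row 9 — prev 10 → CONFLICT
4: bank 3 row 12 — prev None → EMPTY
5: bank 6 row 10 — prev 10 → HIT
6: bank 1 row 1 — prev None → EMPTY
7: bank 0 row 1 — prev None → EMPTY
8: bank 4 row 10 — prev 9 → CONFLICT
9: bank 3 row 9 — prev 12 → CONFLICT
10: bank 2 row 6 — prev None → EMPTY
11: bank 6 row 10 — prev 10 → HIT

STATE = b0:1 b1:1 b2:6 b3:9 b4:10 b5:- b6:10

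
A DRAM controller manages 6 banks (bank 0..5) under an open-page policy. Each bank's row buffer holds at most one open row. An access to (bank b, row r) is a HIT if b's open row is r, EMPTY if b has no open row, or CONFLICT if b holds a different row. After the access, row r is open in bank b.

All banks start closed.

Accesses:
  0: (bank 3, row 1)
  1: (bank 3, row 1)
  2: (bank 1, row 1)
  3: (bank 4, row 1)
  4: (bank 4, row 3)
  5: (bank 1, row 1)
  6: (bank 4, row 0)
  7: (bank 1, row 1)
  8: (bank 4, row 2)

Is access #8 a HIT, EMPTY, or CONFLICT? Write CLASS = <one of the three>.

CLASS = CONFLICT

0: bank 3 row 1 — prev None → EMPTY
1: bank 3 row 1 — prev 1 → HIT
2: bank 1 row 1 — prev None → EMPTY
3: bank 4 row 1 — prev None → EMPTY
4: bank 4 row 3 — prev 1 → CONFLICT
5: bank 1 row 1 — prev 1 → HIT
6: bank 4 row 0 — prev 3 → CONFLICT
7: bank 1 row 1 — prev 1 → HIT
8: bank 4 row 2 — prev 0 → CONFLICT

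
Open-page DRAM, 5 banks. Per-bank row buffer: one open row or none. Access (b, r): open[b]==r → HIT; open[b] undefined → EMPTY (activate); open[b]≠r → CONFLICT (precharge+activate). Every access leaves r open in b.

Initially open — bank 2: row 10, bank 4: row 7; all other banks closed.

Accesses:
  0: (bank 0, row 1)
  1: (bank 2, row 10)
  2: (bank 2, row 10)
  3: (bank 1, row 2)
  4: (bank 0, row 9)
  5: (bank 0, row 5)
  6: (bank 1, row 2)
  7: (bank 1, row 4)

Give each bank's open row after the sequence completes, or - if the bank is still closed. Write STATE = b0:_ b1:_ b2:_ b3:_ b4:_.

0: bank 0 row 1 — prev None → EMPTY
1: bank 2 row 10 — prev 10 → HIT
2: bank 2 row 10 — prev 10 → HIT
3: bank 1 row 2 — prev None → EMPTY
4: bank 0 row 9 — prev 1 → CONFLICT
5: bank 0 row 5 — prev 9 → CONFLICT
6: bank 1 row 2 — prev 2 → HIT
7: bank 1 row 4 — prev 2 → CONFLICT

STATE = b0:5 b1:4 b2:10 b3:- b4:7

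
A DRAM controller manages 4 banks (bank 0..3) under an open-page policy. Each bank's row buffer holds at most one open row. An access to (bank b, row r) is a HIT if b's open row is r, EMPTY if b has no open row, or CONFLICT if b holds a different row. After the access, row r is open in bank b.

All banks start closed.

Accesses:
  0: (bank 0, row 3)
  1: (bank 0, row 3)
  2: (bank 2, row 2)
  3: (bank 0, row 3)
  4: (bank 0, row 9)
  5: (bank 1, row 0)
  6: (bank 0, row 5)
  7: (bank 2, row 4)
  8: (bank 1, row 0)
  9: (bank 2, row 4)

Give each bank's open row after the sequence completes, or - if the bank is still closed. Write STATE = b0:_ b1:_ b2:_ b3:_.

STATE = b0:5 b1:0 b2:4 b3:-

0: bank 0 row 3 — prev None → EMPTY
1: bank 0 row 3 — prev 3 → HIT
2: bank 2 row 2 — prev None → EMPTY
3: bank 0 row 3 — prev 3 → HIT
4: bank 0 row 9 — prev 3 → CONFLICT
5: bank 1 row 0 — prev None → EMPTY
6: bank 0 row 5 — prev 9 → CONFLICT
7: bank 2 row 4 — prev 2 → CONFLICT
8: bank 1 row 0 — prev 0 → HIT
9: bank 2 row 4 — prev 4 → HIT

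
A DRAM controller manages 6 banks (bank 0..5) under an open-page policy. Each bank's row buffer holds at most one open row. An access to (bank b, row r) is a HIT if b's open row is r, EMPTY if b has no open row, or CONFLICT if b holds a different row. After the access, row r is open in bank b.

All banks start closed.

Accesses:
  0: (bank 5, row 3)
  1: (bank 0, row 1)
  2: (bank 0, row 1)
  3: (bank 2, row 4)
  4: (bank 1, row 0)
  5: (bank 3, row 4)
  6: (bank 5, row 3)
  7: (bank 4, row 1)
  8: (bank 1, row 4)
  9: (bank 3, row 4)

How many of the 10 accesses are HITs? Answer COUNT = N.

COUNT = 3

#0 (5,3) E
#1 (0,1) E
#2 (0,1) H  (was 1)
#3 (2,4) E
#4 (1,0) E
#5 (3,4) E
#6 (5,3) H  (was 3)
#7 (4,1) E
#8 (1,4) C  (was 0)
#9 (3,4) H  (was 4)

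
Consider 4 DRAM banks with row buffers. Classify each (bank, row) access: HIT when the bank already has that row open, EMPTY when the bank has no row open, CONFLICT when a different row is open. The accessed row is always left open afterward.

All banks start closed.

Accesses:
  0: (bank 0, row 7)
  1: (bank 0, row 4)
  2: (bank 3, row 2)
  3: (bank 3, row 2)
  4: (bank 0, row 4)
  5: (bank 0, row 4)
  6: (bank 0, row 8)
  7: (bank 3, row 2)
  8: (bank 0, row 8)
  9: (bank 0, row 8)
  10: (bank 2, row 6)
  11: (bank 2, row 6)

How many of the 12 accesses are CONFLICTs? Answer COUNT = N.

COUNT = 2

step 0: bank0 None->7 [EMPTY]
step 1: bank0 7->4 [CONFLICT]
step 2: bank3 None->2 [EMPTY]
step 3: bank3 2->2 [HIT]
step 4: bank0 4->4 [HIT]
step 5: bank0 4->4 [HIT]
step 6: bank0 4->8 [CONFLICT]
step 7: bank3 2->2 [HIT]
step 8: bank0 8->8 [HIT]
step 9: bank0 8->8 [HIT]
step 10: bank2 None->6 [EMPTY]
step 11: bank2 6->6 [HIT]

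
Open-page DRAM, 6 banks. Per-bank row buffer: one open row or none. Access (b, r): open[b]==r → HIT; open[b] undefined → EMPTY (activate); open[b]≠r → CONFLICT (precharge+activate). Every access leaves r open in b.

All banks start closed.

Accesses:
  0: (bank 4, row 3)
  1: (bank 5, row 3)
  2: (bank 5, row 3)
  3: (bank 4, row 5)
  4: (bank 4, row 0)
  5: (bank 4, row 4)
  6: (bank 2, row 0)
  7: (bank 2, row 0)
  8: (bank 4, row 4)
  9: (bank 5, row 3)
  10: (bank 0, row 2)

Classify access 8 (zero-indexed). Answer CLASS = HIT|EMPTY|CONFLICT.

0: bank 4 row 3 — prev None → EMPTY
1: bank 5 row 3 — prev None → EMPTY
2: bank 5 row 3 — prev 3 → HIT
3: bank 4 row 5 — prev 3 → CONFLICT
4: bank 4 row 0 — prev 5 → CONFLICT
5: bank 4 row 4 — prev 0 → CONFLICT
6: bank 2 row 0 — prev None → EMPTY
7: bank 2 row 0 — prev 0 → HIT
8: bank 4 row 4 — prev 4 → HIT
9: bank 5 row 3 — prev 3 → HIT
10: bank 0 row 2 — prev None → EMPTY

CLASS = HIT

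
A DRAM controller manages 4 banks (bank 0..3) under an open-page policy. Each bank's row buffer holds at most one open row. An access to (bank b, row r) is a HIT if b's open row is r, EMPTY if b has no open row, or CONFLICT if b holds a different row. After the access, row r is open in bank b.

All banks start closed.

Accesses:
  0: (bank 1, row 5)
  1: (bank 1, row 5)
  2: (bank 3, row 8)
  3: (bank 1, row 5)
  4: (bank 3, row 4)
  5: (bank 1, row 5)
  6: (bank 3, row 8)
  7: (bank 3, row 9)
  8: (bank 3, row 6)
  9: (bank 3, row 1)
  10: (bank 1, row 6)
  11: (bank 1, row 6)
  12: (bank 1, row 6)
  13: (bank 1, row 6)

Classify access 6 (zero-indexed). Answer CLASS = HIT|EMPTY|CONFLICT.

CLASS = CONFLICT

#0 (1,5) E
#1 (1,5) H  (was 5)
#2 (3,8) E
#3 (1,5) H  (was 5)
#4 (3,4) C  (was 8)
#5 (1,5) H  (was 5)
#6 (3,8) C  (was 4)
#7 (3,9) C  (was 8)
#8 (3,6) C  (was 9)
#9 (3,1) C  (was 6)
#10 (1,6) C  (was 5)
#11 (1,6) H  (was 6)
#12 (1,6) H  (was 6)
#13 (1,6) H  (was 6)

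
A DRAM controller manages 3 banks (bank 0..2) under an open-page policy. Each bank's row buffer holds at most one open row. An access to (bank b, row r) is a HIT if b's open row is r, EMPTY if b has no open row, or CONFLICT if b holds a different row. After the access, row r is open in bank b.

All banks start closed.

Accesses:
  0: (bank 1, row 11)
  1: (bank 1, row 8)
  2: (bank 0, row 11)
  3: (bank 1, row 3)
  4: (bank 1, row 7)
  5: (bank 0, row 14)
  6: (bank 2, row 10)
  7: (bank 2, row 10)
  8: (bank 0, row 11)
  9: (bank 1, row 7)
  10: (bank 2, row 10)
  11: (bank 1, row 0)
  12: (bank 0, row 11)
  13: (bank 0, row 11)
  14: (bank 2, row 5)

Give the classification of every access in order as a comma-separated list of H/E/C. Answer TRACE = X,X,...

0: bank 1 row 11 — prev None → EMPTY
1: bank 1 row 8 — prev 11 → CONFLICT
2: bank 0 row 11 — prev None → EMPTY
3: bank 1 row 3 — prev 8 → CONFLICT
4: bank 1 row 7 — prev 3 → CONFLICT
5: bank 0 row 14 — prev 11 → CONFLICT
6: bank 2 row 10 — prev None → EMPTY
7: bank 2 row 10 — prev 10 → HIT
8: bank 0 row 11 — prev 14 → CONFLICT
9: bank 1 row 7 — prev 7 → HIT
10: bank 2 row 10 — prev 10 → HIT
11: bank 1 row 0 — prev 7 → CONFLICT
12: bank 0 row 11 — prev 11 → HIT
13: bank 0 row 11 — prev 11 → HIT
14: bank 2 row 5 — prev 10 → CONFLICT

TRACE = E,C,E,C,C,C,E,H,C,H,H,C,H,H,C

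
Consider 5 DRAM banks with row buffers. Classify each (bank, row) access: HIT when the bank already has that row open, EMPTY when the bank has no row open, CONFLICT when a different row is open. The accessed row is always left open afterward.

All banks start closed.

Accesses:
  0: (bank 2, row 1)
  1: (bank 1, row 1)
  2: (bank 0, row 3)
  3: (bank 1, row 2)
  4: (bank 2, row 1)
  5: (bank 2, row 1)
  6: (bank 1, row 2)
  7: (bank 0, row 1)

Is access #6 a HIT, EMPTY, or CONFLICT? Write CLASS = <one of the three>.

CLASS = HIT

  [0] b2 r1: no row ⇒ E
  [1] b1 r1: no row ⇒ E
  [2] b0 r3: no row ⇒ E
  [3] b1 r2: had r1 ⇒ C
  [4] b2 r1: had r1 ⇒ H
  [5] b2 r1: had r1 ⇒ H
  [6] b1 r2: had r2 ⇒ H
  [7] b0 r1: had r3 ⇒ C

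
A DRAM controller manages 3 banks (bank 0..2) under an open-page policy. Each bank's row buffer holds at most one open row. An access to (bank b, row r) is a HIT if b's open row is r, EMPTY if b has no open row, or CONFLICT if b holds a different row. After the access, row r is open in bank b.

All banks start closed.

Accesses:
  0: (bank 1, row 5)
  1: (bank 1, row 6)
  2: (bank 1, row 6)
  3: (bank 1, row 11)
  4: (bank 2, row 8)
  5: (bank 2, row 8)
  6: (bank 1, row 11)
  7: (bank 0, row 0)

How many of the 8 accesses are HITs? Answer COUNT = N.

COUNT = 3

step 0: bank1 None->5 [EMPTY]
step 1: bank1 5->6 [CONFLICT]
step 2: bank1 6->6 [HIT]
step 3: bank1 6->11 [CONFLICT]
step 4: bank2 None->8 [EMPTY]
step 5: bank2 8->8 [HIT]
step 6: bank1 11->11 [HIT]
step 7: bank0 None->0 [EMPTY]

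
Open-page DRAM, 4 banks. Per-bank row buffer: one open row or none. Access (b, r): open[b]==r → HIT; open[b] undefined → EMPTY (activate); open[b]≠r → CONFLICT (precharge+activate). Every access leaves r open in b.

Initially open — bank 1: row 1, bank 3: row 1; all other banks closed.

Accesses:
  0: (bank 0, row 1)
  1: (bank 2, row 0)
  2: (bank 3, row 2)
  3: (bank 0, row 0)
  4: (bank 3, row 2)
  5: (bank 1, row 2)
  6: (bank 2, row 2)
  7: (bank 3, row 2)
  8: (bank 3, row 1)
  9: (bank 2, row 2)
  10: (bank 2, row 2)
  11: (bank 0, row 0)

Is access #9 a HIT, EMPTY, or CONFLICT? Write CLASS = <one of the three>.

step 0: bank0 None->1 [EMPTY]
step 1: bank2 None->0 [EMPTY]
step 2: bank3 1->2 [CONFLICT]
step 3: bank0 1->0 [CONFLICT]
step 4: bank3 2->2 [HIT]
step 5: bank1 1->2 [CONFLICT]
step 6: bank2 0->2 [CONFLICT]
step 7: bank3 2->2 [HIT]
step 8: bank3 2->1 [CONFLICT]
step 9: bank2 2->2 [HIT]
step 10: bank2 2->2 [HIT]
step 11: bank0 0->0 [HIT]

CLASS = HIT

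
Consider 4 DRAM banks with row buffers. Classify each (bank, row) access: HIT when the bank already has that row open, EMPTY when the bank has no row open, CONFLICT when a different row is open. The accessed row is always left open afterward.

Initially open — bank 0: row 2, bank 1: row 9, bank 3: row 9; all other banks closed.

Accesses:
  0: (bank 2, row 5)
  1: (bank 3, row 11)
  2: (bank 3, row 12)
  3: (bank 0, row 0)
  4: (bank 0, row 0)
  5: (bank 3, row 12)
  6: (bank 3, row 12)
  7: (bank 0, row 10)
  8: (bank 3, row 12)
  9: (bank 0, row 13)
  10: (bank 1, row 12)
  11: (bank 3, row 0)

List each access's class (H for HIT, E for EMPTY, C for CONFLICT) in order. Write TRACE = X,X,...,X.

#0 (2,5) E
#1 (3,11) C  (was 9)
#2 (3,12) C  (was 11)
#3 (0,0) C  (was 2)
#4 (0,0) H  (was 0)
#5 (3,12) H  (was 12)
#6 (3,12) H  (was 12)
#7 (0,10) C  (was 0)
#8 (3,12) H  (was 12)
#9 (0,13) C  (was 10)
#10 (1,12) C  (was 9)
#11 (3,0) C  (was 12)

TRACE = E,C,C,C,H,H,H,C,H,C,C,C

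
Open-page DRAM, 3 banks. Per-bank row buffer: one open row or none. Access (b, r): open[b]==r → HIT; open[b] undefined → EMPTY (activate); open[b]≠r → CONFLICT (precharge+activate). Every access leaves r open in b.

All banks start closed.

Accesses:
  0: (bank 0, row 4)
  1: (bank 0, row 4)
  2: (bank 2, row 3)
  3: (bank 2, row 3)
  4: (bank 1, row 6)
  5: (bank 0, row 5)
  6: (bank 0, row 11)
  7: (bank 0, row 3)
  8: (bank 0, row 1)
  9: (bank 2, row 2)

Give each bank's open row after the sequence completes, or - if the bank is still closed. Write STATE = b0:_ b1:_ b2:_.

STATE = b0:1 b1:6 b2:2

0: bank 0 row 4 — prev None → EMPTY
1: bank 0 row 4 — prev 4 → HIT
2: bank 2 row 3 — prev None → EMPTY
3: bank 2 row 3 — prev 3 → HIT
4: bank 1 row 6 — prev None → EMPTY
5: bank 0 row 5 — prev 4 → CONFLICT
6: bank 0 row 11 — prev 5 → CONFLICT
7: bank 0 row 3 — prev 11 → CONFLICT
8: bank 0 row 1 — prev 3 → CONFLICT
9: bank 2 row 2 — prev 3 → CONFLICT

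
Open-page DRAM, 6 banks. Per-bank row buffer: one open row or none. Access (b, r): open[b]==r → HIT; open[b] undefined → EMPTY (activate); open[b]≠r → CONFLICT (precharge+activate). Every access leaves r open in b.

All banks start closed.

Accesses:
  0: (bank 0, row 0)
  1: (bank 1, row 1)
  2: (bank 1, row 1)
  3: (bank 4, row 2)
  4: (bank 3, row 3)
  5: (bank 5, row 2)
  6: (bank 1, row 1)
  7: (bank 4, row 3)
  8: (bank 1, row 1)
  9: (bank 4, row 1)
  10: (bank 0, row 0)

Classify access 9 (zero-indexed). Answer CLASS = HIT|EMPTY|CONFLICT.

CLASS = CONFLICT

#0 (0,0) E
#1 (1,1) E
#2 (1,1) H  (was 1)
#3 (4,2) E
#4 (3,3) E
#5 (5,2) E
#6 (1,1) H  (was 1)
#7 (4,3) C  (was 2)
#8 (1,1) H  (was 1)
#9 (4,1) C  (was 3)
#10 (0,0) H  (was 0)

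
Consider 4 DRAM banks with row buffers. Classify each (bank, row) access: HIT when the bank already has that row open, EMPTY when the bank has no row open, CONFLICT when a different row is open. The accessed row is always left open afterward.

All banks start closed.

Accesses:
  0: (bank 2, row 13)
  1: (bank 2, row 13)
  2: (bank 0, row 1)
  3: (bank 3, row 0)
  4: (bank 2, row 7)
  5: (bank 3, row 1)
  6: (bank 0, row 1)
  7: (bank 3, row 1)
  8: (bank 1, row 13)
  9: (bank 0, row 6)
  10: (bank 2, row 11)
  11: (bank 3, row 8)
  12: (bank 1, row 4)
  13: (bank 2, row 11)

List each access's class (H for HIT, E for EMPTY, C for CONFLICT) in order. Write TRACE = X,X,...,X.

  [0] b2 r13: no row ⇒ E
  [1] b2 r13: had r13 ⇒ H
  [2] b0 r1: no row ⇒ E
  [3] b3 r0: no row ⇒ E
  [4] b2 r7: had r13 ⇒ C
  [5] b3 r1: had r0 ⇒ C
  [6] b0 r1: had r1 ⇒ H
  [7] b3 r1: had r1 ⇒ H
  [8] b1 r13: no row ⇒ E
  [9] b0 r6: had r1 ⇒ C
  [10] b2 r11: had r7 ⇒ C
  [11] b3 r8: had r1 ⇒ C
  [12] b1 r4: had r13 ⇒ C
  [13] b2 r11: had r11 ⇒ H

TRACE = E,H,E,E,C,C,H,H,E,C,C,C,C,H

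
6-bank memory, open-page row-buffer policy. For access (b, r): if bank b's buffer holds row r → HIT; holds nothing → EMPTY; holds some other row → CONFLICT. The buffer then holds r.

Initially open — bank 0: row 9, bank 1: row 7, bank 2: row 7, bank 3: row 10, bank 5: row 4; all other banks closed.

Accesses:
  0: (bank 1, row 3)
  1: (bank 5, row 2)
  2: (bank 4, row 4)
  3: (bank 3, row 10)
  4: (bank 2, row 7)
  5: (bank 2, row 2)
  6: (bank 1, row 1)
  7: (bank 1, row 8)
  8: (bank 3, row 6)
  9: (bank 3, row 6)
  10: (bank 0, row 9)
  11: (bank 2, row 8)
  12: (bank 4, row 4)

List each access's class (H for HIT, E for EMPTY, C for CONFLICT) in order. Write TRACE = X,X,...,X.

TRACE = C,C,E,H,H,C,C,C,C,H,H,C,H

0: bank 1 row 3 — prev 7 → CONFLICT
1: bank 5 row 2 — prev 4 → CONFLICT
2: bank 4 row 4 — prev None → EMPTY
3: bank 3 row 10 — prev 10 → HIT
4: bank 2 row 7 — prev 7 → HIT
5: bank 2 row 2 — prev 7 → CONFLICT
6: bank 1 row 1 — prev 3 → CONFLICT
7: bank 1 row 8 — prev 1 → CONFLICT
8: bank 3 row 6 — prev 10 → CONFLICT
9: bank 3 row 6 — prev 6 → HIT
10: bank 0 row 9 — prev 9 → HIT
11: bank 2 row 8 — prev 2 → CONFLICT
12: bank 4 row 4 — prev 4 → HIT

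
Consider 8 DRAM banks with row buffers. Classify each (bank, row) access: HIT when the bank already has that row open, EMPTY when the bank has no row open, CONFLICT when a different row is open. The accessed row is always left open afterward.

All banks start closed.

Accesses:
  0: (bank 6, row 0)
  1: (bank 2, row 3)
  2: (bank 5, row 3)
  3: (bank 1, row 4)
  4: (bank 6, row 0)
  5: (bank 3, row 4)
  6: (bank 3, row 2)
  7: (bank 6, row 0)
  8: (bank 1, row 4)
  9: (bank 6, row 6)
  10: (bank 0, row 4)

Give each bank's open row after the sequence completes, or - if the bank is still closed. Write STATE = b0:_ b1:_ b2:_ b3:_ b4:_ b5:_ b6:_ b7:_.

STATE = b0:4 b1:4 b2:3 b3:2 b4:- b5:3 b6:6 b7:-

#0 (6,0) E
#1 (2,3) E
#2 (5,3) E
#3 (1,4) E
#4 (6,0) H  (was 0)
#5 (3,4) E
#6 (3,2) C  (was 4)
#7 (6,0) H  (was 0)
#8 (1,4) H  (was 4)
#9 (6,6) C  (was 0)
#10 (0,4) E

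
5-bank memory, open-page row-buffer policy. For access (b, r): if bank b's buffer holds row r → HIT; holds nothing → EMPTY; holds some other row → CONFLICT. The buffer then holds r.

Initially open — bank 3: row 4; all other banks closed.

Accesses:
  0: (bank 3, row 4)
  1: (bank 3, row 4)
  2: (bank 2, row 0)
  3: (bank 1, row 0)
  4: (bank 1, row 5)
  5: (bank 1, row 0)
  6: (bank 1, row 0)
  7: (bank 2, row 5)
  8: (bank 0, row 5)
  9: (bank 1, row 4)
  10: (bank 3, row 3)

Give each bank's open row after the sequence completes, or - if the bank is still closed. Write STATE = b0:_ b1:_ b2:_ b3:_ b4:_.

STATE = b0:5 b1:4 b2:5 b3:3 b4:-

#0 (3,4) H  (was 4)
#1 (3,4) H  (was 4)
#2 (2,0) E
#3 (1,0) E
#4 (1,5) C  (was 0)
#5 (1,0) C  (was 5)
#6 (1,0) H  (was 0)
#7 (2,5) C  (was 0)
#8 (0,5) E
#9 (1,4) C  (was 0)
#10 (3,3) C  (was 4)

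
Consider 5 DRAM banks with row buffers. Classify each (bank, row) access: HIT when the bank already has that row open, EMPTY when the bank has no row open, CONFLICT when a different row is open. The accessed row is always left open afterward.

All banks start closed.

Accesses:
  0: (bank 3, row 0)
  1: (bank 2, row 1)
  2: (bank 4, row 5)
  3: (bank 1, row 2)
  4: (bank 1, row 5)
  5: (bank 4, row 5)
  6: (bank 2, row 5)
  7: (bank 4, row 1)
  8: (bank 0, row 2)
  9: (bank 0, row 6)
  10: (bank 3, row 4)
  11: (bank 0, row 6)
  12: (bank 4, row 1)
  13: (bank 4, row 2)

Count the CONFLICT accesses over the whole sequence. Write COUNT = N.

COUNT = 6

0: bank 3 row 0 — prev None → EMPTY
1: bank 2 row 1 — prev None → EMPTY
2: bank 4 row 5 — prev None → EMPTY
3: bank 1 row 2 — prev None → EMPTY
4: bank 1 row 5 — prev 2 → CONFLICT
5: bank 4 row 5 — prev 5 → HIT
6: bank 2 row 5 — prev 1 → CONFLICT
7: bank 4 row 1 — prev 5 → CONFLICT
8: bank 0 row 2 — prev None → EMPTY
9: bank 0 row 6 — prev 2 → CONFLICT
10: bank 3 row 4 — prev 0 → CONFLICT
11: bank 0 row 6 — prev 6 → HIT
12: bank 4 row 1 — prev 1 → HIT
13: bank 4 row 2 — prev 1 → CONFLICT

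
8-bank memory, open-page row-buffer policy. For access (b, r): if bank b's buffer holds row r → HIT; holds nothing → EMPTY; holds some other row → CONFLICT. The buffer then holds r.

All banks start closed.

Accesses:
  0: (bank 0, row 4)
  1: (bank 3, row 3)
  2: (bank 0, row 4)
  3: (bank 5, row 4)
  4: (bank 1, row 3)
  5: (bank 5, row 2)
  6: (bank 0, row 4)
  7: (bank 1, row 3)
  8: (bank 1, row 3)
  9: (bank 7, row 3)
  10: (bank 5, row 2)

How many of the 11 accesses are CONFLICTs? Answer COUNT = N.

COUNT = 1

#0 (0,4) E
#1 (3,3) E
#2 (0,4) H  (was 4)
#3 (5,4) E
#4 (1,3) E
#5 (5,2) C  (was 4)
#6 (0,4) H  (was 4)
#7 (1,3) H  (was 3)
#8 (1,3) H  (was 3)
#9 (7,3) E
#10 (5,2) H  (was 2)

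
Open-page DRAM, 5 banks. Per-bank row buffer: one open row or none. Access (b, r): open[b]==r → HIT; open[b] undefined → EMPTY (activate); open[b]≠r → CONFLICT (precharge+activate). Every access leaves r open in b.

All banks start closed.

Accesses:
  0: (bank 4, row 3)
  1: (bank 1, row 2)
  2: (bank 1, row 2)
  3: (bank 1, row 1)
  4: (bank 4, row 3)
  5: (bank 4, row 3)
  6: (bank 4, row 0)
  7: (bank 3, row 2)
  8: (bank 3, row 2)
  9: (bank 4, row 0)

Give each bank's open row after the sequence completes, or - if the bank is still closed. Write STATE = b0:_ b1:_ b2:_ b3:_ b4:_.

STATE = b0:- b1:1 b2:- b3:2 b4:0

  [0] b4 r3: no row ⇒ E
  [1] b1 r2: no row ⇒ E
  [2] b1 r2: had r2 ⇒ H
  [3] b1 r1: had r2 ⇒ C
  [4] b4 r3: had r3 ⇒ H
  [5] b4 r3: had r3 ⇒ H
  [6] b4 r0: had r3 ⇒ C
  [7] b3 r2: no row ⇒ E
  [8] b3 r2: had r2 ⇒ H
  [9] b4 r0: had r0 ⇒ H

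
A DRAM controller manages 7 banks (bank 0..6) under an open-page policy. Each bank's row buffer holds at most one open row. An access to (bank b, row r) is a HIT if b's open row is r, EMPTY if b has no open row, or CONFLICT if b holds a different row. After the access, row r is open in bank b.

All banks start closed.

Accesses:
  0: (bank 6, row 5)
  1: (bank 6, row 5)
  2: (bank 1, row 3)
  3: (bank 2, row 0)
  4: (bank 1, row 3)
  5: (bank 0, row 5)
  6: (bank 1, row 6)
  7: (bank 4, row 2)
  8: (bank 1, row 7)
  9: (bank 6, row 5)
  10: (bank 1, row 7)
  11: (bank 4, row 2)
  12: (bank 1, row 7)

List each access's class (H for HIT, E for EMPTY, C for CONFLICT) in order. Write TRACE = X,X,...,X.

TRACE = E,H,E,E,H,E,C,E,C,H,H,H,H

  [0] b6 r5: no row ⇒ E
  [1] b6 r5: had r5 ⇒ H
  [2] b1 r3: no row ⇒ E
  [3] b2 r0: no row ⇒ E
  [4] b1 r3: had r3 ⇒ H
  [5] b0 r5: no row ⇒ E
  [6] b1 r6: had r3 ⇒ C
  [7] b4 r2: no row ⇒ E
  [8] b1 r7: had r6 ⇒ C
  [9] b6 r5: had r5 ⇒ H
  [10] b1 r7: had r7 ⇒ H
  [11] b4 r2: had r2 ⇒ H
  [12] b1 r7: had r7 ⇒ H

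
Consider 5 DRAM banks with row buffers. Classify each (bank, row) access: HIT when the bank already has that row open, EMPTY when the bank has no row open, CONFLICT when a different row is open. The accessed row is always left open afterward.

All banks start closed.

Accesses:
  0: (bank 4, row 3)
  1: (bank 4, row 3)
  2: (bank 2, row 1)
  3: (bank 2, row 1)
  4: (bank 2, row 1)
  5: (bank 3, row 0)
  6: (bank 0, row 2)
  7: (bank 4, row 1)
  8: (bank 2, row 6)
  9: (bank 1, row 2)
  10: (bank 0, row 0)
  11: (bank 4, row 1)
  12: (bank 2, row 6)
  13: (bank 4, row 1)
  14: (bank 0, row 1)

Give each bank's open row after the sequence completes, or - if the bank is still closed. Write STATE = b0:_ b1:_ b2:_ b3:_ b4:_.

STATE = b0:1 b1:2 b2:6 b3:0 b4:1

step 0: bank4 None->3 [EMPTY]
step 1: bank4 3->3 [HIT]
step 2: bank2 None->1 [EMPTY]
step 3: bank2 1->1 [HIT]
step 4: bank2 1->1 [HIT]
step 5: bank3 None->0 [EMPTY]
step 6: bank0 None->2 [EMPTY]
step 7: bank4 3->1 [CONFLICT]
step 8: bank2 1->6 [CONFLICT]
step 9: bank1 None->2 [EMPTY]
step 10: bank0 2->0 [CONFLICT]
step 11: bank4 1->1 [HIT]
step 12: bank2 6->6 [HIT]
step 13: bank4 1->1 [HIT]
step 14: bank0 0->1 [CONFLICT]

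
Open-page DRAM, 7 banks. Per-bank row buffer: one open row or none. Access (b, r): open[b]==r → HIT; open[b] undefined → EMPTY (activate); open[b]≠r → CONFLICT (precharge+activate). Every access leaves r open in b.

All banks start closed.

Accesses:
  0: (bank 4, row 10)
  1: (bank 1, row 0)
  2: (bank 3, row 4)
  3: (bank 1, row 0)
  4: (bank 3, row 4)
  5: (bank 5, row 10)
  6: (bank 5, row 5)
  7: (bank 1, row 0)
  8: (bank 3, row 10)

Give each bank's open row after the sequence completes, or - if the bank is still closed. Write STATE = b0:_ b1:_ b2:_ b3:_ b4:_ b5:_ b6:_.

step 0: bank4 None->10 [EMPTY]
step 1: bank1 None->0 [EMPTY]
step 2: bank3 None->4 [EMPTY]
step 3: bank1 0->0 [HIT]
step 4: bank3 4->4 [HIT]
step 5: bank5 None->10 [EMPTY]
step 6: bank5 10->5 [CONFLICT]
step 7: bank1 0->0 [HIT]
step 8: bank3 4->10 [CONFLICT]

STATE = b0:- b1:0 b2:- b3:10 b4:10 b5:5 b6:-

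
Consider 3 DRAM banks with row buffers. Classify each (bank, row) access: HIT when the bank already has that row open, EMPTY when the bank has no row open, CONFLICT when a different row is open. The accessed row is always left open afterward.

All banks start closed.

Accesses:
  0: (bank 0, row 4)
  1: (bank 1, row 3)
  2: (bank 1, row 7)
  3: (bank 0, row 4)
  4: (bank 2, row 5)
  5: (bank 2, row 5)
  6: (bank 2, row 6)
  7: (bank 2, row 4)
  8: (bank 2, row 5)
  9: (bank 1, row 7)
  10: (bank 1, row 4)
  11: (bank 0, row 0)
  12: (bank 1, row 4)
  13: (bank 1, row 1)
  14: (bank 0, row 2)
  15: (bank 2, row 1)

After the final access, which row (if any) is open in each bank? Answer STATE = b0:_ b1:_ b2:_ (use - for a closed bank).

STATE = b0:2 b1:1 b2:1

step 0: bank0 None->4 [EMPTY]
step 1: bank1 None->3 [EMPTY]
step 2: bank1 3->7 [CONFLICT]
step 3: bank0 4->4 [HIT]
step 4: bank2 None->5 [EMPTY]
step 5: bank2 5->5 [HIT]
step 6: bank2 5->6 [CONFLICT]
step 7: bank2 6->4 [CONFLICT]
step 8: bank2 4->5 [CONFLICT]
step 9: bank1 7->7 [HIT]
step 10: bank1 7->4 [CONFLICT]
step 11: bank0 4->0 [CONFLICT]
step 12: bank1 4->4 [HIT]
step 13: bank1 4->1 [CONFLICT]
step 14: bank0 0->2 [CONFLICT]
step 15: bank2 5->1 [CONFLICT]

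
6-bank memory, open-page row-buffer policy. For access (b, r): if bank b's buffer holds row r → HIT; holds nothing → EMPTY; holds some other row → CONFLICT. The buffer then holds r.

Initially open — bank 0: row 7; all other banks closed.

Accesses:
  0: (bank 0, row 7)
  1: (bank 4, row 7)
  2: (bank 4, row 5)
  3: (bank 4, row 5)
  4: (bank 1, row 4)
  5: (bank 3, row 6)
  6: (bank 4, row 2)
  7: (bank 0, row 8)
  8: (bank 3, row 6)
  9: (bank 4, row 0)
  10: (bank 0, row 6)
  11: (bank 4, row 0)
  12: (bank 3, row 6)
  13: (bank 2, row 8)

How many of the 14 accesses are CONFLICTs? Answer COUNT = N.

COUNT = 5

  [0] b0 r7: had r7 ⇒ H
  [1] b4 r7: no row ⇒ E
  [2] b4 r5: had r7 ⇒ C
  [3] b4 r5: had r5 ⇒ H
  [4] b1 r4: no row ⇒ E
  [5] b3 r6: no row ⇒ E
  [6] b4 r2: had r5 ⇒ C
  [7] b0 r8: had r7 ⇒ C
  [8] b3 r6: had r6 ⇒ H
  [9] b4 r0: had r2 ⇒ C
  [10] b0 r6: had r8 ⇒ C
  [11] b4 r0: had r0 ⇒ H
  [12] b3 r6: had r6 ⇒ H
  [13] b2 r8: no row ⇒ E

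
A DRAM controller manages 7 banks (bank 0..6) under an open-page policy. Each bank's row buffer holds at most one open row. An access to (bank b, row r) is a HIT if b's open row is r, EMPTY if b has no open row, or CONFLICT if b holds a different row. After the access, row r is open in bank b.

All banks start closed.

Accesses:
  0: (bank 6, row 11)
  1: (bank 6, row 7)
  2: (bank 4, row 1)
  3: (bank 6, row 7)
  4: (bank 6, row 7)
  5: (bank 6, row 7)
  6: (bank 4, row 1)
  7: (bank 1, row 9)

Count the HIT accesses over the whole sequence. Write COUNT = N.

COUNT = 4

#0 (6,11) E
#1 (6,7) C  (was 11)
#2 (4,1) E
#3 (6,7) H  (was 7)
#4 (6,7) H  (was 7)
#5 (6,7) H  (was 7)
#6 (4,1) H  (was 1)
#7 (1,9) E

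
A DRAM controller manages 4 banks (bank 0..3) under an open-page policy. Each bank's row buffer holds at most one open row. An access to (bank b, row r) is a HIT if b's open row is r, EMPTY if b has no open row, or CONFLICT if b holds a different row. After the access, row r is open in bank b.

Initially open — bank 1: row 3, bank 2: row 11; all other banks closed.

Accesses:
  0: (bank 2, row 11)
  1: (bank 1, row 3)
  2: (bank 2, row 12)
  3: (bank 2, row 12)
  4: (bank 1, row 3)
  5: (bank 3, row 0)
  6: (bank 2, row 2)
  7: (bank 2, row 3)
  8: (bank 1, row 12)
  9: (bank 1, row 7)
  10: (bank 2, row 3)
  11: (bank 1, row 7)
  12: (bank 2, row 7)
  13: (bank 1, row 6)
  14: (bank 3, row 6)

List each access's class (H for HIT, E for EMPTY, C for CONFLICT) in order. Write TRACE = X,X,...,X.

TRACE = H,H,C,H,H,E,C,C,C,C,H,H,C,C,C

step 0: bank2 11->11 [HIT]
step 1: bank1 3->3 [HIT]
step 2: bank2 11->12 [CONFLICT]
step 3: bank2 12->12 [HIT]
step 4: bank1 3->3 [HIT]
step 5: bank3 None->0 [EMPTY]
step 6: bank2 12->2 [CONFLICT]
step 7: bank2 2->3 [CONFLICT]
step 8: bank1 3->12 [CONFLICT]
step 9: bank1 12->7 [CONFLICT]
step 10: bank2 3->3 [HIT]
step 11: bank1 7->7 [HIT]
step 12: bank2 3->7 [CONFLICT]
step 13: bank1 7->6 [CONFLICT]
step 14: bank3 0->6 [CONFLICT]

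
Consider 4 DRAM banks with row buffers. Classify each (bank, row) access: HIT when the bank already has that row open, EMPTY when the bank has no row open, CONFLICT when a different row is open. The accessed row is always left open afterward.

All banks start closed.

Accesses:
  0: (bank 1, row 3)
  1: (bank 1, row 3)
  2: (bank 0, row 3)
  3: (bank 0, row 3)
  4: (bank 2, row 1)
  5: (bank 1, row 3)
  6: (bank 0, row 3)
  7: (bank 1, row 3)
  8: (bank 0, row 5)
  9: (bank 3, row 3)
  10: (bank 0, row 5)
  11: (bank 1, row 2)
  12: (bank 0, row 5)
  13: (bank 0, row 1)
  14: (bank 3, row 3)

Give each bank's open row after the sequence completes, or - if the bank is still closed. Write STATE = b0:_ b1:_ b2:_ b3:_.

step 0: bank1 None->3 [EMPTY]
step 1: bank1 3->3 [HIT]
step 2: bank0 None->3 [EMPTY]
step 3: bank0 3->3 [HIT]
step 4: bank2 None->1 [EMPTY]
step 5: bank1 3->3 [HIT]
step 6: bank0 3->3 [HIT]
step 7: bank1 3->3 [HIT]
step 8: bank0 3->5 [CONFLICT]
step 9: bank3 None->3 [EMPTY]
step 10: bank0 5->5 [HIT]
step 11: bank1 3->2 [CONFLICT]
step 12: bank0 5->5 [HIT]
step 13: bank0 5->1 [CONFLICT]
step 14: bank3 3->3 [HIT]

STATE = b0:1 b1:2 b2:1 b3:3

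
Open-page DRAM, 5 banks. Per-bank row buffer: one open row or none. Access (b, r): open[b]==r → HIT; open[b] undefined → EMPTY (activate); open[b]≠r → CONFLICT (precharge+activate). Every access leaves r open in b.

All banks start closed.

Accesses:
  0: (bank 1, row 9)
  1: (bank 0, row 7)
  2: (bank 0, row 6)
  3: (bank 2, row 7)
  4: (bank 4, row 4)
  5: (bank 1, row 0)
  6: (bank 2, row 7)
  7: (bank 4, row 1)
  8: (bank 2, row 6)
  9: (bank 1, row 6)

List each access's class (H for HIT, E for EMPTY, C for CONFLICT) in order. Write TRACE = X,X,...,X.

TRACE = E,E,C,E,E,C,H,C,C,C

  [0] b1 r9: no row ⇒ E
  [1] b0 r7: no row ⇒ E
  [2] b0 r6: had r7 ⇒ C
  [3] b2 r7: no row ⇒ E
  [4] b4 r4: no row ⇒ E
  [5] b1 r0: had r9 ⇒ C
  [6] b2 r7: had r7 ⇒ H
  [7] b4 r1: had r4 ⇒ C
  [8] b2 r6: had r7 ⇒ C
  [9] b1 r6: had r0 ⇒ C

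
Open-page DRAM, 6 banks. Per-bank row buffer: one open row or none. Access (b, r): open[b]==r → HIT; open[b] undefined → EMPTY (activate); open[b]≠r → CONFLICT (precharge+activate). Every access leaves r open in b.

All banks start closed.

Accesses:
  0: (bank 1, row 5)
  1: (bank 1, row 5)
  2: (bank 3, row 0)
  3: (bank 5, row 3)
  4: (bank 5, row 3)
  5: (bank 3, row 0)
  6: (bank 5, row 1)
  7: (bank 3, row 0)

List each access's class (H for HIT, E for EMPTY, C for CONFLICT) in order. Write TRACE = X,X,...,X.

TRACE = E,H,E,E,H,H,C,H

step 0: bank1 None->5 [EMPTY]
step 1: bank1 5->5 [HIT]
step 2: bank3 None->0 [EMPTY]
step 3: bank5 None->3 [EMPTY]
step 4: bank5 3->3 [HIT]
step 5: bank3 0->0 [HIT]
step 6: bank5 3->1 [CONFLICT]
step 7: bank3 0->0 [HIT]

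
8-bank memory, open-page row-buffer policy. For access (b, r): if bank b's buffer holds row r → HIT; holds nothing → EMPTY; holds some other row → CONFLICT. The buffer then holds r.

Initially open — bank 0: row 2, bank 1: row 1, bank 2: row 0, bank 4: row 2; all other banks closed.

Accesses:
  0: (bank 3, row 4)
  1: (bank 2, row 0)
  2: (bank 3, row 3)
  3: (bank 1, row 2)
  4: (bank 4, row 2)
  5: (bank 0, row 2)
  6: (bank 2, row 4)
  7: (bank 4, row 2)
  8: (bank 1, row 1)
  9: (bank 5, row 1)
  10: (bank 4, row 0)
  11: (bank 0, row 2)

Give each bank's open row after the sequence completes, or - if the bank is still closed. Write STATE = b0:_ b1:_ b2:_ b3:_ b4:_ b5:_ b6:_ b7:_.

STATE = b0:2 b1:1 b2:4 b3:3 b4:0 b5:1 b6:- b7:-

step 0: bank3 None->4 [EMPTY]
step 1: bank2 0->0 [HIT]
step 2: bank3 4->3 [CONFLICT]
step 3: bank1 1->2 [CONFLICT]
step 4: bank4 2->2 [HIT]
step 5: bank0 2->2 [HIT]
step 6: bank2 0->4 [CONFLICT]
step 7: bank4 2->2 [HIT]
step 8: bank1 2->1 [CONFLICT]
step 9: bank5 None->1 [EMPTY]
step 10: bank4 2->0 [CONFLICT]
step 11: bank0 2->2 [HIT]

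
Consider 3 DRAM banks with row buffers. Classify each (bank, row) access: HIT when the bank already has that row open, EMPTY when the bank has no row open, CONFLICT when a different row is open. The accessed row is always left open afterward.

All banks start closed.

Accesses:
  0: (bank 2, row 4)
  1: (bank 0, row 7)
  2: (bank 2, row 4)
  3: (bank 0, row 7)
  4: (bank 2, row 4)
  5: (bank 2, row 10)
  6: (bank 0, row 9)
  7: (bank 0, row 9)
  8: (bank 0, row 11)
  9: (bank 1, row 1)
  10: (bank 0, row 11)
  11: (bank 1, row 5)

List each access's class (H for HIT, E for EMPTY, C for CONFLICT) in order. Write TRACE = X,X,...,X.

TRACE = E,E,H,H,H,C,C,H,C,E,H,C

#0 (2,4) E
#1 (0,7) E
#2 (2,4) H  (was 4)
#3 (0,7) H  (was 7)
#4 (2,4) H  (was 4)
#5 (2,10) C  (was 4)
#6 (0,9) C  (was 7)
#7 (0,9) H  (was 9)
#8 (0,11) C  (was 9)
#9 (1,1) E
#10 (0,11) H  (was 11)
#11 (1,5) C  (was 1)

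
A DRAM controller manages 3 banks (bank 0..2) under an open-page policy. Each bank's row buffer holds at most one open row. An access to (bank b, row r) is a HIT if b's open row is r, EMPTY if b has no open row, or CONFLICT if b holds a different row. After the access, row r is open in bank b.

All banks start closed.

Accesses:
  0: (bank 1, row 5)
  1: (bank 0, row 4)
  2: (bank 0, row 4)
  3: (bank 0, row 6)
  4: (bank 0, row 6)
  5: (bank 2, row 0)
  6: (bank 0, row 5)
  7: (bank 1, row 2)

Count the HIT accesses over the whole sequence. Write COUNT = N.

COUNT = 2

0: bank 1 row 5 — prev None → EMPTY
1: bank 0 row 4 — prev None → EMPTY
2: bank 0 row 4 — prev 4 → HIT
3: bank 0 row 6 — prev 4 → CONFLICT
4: bank 0 row 6 — prev 6 → HIT
5: bank 2 row 0 — prev None → EMPTY
6: bank 0 row 5 — prev 6 → CONFLICT
7: bank 1 row 2 — prev 5 → CONFLICT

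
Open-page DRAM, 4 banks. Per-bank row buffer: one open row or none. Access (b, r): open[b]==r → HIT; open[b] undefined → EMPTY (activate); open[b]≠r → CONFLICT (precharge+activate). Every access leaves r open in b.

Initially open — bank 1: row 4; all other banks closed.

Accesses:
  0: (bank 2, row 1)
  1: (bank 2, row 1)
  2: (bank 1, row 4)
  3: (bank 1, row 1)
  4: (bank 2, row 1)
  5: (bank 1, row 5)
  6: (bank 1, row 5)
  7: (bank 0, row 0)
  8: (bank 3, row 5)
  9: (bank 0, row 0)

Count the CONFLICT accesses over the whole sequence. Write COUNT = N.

0: bank 2 row 1 — prev None → EMPTY
1: bank 2 row 1 — prev 1 → HIT
2: bank 1 row 4 — prev 4 → HIT
3: bank 1 row 1 — prev 4 → CONFLICT
4: bank 2 row 1 — prev 1 → HIT
5: bank 1 row 5 — prev 1 → CONFLICT
6: bank 1 row 5 — prev 5 → HIT
7: bank 0 row 0 — prev None → EMPTY
8: bank 3 row 5 — prev None → EMPTY
9: bank 0 row 0 — prev 0 → HIT

COUNT = 2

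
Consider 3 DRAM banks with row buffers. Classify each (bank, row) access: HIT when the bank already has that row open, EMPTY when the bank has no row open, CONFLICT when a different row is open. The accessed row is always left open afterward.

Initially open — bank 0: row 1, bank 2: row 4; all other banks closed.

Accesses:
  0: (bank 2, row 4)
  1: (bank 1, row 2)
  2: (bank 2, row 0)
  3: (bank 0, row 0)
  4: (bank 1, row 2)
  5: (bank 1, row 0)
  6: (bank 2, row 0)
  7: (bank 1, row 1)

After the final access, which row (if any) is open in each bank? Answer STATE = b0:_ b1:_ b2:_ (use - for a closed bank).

#0 (2,4) H  (was 4)
#1 (1,2) E
#2 (2,0) C  (was 4)
#3 (0,0) C  (was 1)
#4 (1,2) H  (was 2)
#5 (1,0) C  (was 2)
#6 (2,0) H  (was 0)
#7 (1,1) C  (was 0)

STATE = b0:0 b1:1 b2:0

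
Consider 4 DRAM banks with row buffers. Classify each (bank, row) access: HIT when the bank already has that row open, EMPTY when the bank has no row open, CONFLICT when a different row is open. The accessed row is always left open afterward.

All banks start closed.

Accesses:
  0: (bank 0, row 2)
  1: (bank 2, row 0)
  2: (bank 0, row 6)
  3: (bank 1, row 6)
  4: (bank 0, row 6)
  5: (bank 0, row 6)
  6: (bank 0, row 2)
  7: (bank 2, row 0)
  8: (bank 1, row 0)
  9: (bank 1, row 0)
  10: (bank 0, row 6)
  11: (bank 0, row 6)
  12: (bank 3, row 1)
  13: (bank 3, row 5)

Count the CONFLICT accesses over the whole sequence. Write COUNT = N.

COUNT = 5

#0 (0,2) E
#1 (2,0) E
#2 (0,6) C  (was 2)
#3 (1,6) E
#4 (0,6) H  (was 6)
#5 (0,6) H  (was 6)
#6 (0,2) C  (was 6)
#7 (2,0) H  (was 0)
#8 (1,0) C  (was 6)
#9 (1,0) H  (was 0)
#10 (0,6) C  (was 2)
#11 (0,6) H  (was 6)
#12 (3,1) E
#13 (3,5) C  (was 1)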